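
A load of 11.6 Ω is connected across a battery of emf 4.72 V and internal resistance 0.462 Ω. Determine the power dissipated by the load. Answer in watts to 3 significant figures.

1.78 W

Find the circuit current first, then P = I²R for the load (series elements share I).
I = ε / (r + R) = 4.72 / (0.462 + 11.6) = 0.3913 A
P_load = I² R = (0.3913)² × 11.6 = 1.776 W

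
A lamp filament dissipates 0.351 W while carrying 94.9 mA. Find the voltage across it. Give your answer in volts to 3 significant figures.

3.70 V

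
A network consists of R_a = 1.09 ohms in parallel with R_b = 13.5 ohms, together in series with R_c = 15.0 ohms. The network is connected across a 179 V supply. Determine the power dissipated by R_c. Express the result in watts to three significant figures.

Reduce the parallel combination to a single R_p; the circuit then becomes R_p in series with the remaining resistor.
R_p = (1.09×13.5)/(1.09+13.5) = 1.009 Ω
R_total = R_p + 15.0 = 1.009 + 15.0 = 16.01 Ω
I = V / R_total = 179 / 16.01 = 11.18 A
R_c carries the full series current, so P = I²R.
P_R_c = (11.18)² × 15.0 = 1875 W

1880 W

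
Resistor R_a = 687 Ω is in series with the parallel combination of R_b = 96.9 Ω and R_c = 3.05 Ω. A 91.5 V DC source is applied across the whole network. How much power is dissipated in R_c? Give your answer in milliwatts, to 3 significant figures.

Replace R_b and R_c with their parallel equivalent so the circuit becomes R_a in series with R_p.
R_p = (96.9×3.05)/(96.9+3.05) = 2.957 Ω
R_total = 687 + 2.957 = 690.0 Ω
I = V / R_total = 91.5 / 690.0 = 0.1326 A
Voltage across the parallel pair: V_p = I × R_p = 0.1326 × 2.957 = 0.3921 V
R_c is across V_p, so use P = V²/R for that branch.
P_R_c = (0.3921)² / 3.05 = 0.05042 W

50.4 mW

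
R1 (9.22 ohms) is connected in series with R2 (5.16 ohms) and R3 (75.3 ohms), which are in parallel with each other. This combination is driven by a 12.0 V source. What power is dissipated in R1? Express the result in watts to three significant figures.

First combine the parallel branches into one equivalent R_p, then R1 + R_p is a series pair.
R_p = (5.16×75.3)/(5.16+75.3) = 4.829 Ω
R_total = 9.22 + 4.829 = 14.05 Ω
I = V / R_total = 12.0 / 14.05 = 0.8541 A
R1 is in the main series path, so its power is I²R1.
P_R1 = (0.8541)² × 9.22 = 6.727 W

6.73 W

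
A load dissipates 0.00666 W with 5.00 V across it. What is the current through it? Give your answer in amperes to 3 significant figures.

0.00133 A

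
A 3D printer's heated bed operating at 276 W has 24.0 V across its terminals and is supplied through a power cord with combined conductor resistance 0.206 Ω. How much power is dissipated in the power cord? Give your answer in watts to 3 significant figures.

27.2 W

The power cord and load are in series, so the same current flows in both; the loss is I²R_line.
I = P / V = 276 / 24.0 = 11.50 A through the power cord.
P_line = I² R_line = (11.50)² × 0.206 = 27.24 W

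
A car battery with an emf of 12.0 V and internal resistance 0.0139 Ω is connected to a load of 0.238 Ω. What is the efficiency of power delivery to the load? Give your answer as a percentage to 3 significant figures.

94.5 %

Both r and R carry the same current, so the power split is just the resistance split: η = R/(R+r).
η = R / (R + r) = 0.238 / (0.238 + 0.0139) = 0.9448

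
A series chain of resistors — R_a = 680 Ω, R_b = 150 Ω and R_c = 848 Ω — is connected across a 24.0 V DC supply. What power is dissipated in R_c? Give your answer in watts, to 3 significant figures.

Series elements share the same current, so find I first, then use P = I²R.
R_total = 680 + 150 + 848 = 1678 Ω
I = V / R_total = 24.0 / 1678 = 0.01430 A
P_R_c = I² × R_c = (0.01430)² × 848 = 0.1735 W

0.173 W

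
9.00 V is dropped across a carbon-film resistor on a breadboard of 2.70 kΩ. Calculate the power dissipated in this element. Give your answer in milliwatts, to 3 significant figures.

V and R are stated; P = V²/R avoids computing the current.
P = (9.00 V)² / 2700 Ω = 0.03000 W

30.0 mW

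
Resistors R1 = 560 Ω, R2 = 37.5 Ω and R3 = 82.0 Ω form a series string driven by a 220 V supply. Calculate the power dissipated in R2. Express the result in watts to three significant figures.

3.93 W

Every series element carries the same I. Get I from the total resistance, then P = I² × R2.
R_total = 560 + 37.5 + 82.0 = 679.5 Ω
I = V / R_total = 220 / 679.5 = 0.3238 A
P_R2 = I² × R2 = (0.3238)² × 37.5 = 3.931 W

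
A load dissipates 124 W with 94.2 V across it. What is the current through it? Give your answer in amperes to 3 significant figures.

From P = V I = I²R = V²/R, with the two given quantities we get I = P / V.
I = 124 / 94.2 = 1.316 A

1.32 A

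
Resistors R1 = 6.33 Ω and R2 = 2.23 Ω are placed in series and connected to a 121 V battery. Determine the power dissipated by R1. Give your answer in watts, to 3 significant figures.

Series elements share the same current, so find I first, then use P = I²R.
R_total = 6.33 + 2.23 = 8.560 Ω
I = V / R_total = 121 / 8.560 = 14.14 A
P_R1 = I² × R1 = (14.14)² × 6.33 = 1265 W

1260 W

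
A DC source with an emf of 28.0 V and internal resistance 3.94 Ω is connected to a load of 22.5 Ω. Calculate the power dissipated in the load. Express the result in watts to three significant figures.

With r and R in series, I = ε/(r+R); the load dissipates I²R.
I = ε / (r + R) = 28.0 / (3.94 + 22.5) = 1.059 A
P_load = I² R = (1.059)² × 22.5 = 25.23 W

25.2 W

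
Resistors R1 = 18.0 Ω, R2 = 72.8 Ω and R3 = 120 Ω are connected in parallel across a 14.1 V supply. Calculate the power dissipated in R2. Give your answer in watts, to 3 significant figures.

Every branch has 14.1 V across it, so for R2 the power is simply V²/R.
P_R2 = V² / R2 = (14.1)² / 72.8 Ω = 2.731 W

2.73 W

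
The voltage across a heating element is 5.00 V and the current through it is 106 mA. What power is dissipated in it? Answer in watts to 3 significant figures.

Since both terminal voltage and current are stated, P = V I gives the power in one step.
P = 5.00 V × 0.1060 A = 0.5300 W

0.530 W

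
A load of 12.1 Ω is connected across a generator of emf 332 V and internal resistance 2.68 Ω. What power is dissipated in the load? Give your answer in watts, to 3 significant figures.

6110 W

With r and R in series, I = ε/(r+R); the load dissipates I²R.
I = ε / (r + R) = 332 / (2.68 + 12.1) = 22.46 A
P_load = I² R = (22.46)² × 12.1 = 6105 W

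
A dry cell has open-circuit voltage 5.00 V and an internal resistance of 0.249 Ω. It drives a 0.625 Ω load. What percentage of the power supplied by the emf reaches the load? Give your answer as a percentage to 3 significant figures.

71.5 %

Both r and R carry the same current, so the power split is just the resistance split: η = R/(R+r).
η = R / (R + r) = 0.625 / (0.625 + 0.249) = 0.7151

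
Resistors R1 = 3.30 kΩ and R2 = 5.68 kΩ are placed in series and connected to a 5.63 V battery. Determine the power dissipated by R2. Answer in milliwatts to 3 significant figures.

2.23 mW

Series elements share the same current, so find I first, then use P = I²R.
R_total = (3.30 + 5.68) kΩ = 8980 Ω
I = V / R_total = 5.63 / 8980 = 0.0006269 A
P_R2 = I² × R2 = (0.0006269)² × 5680 = 0.002233 W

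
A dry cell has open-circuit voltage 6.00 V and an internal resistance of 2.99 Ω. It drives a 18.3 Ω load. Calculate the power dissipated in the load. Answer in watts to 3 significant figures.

Load and internal resistance form a series loop — compute the loop current, then the load power via I²R.
I = ε / (r + R) = 6.00 / (2.99 + 18.3) = 0.2818 A
P_load = I² R = (0.2818)² × 18.3 = 1.453 W

1.45 W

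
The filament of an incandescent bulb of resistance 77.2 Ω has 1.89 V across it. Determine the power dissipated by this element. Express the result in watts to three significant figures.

0.0463 W

Voltage and resistance are given, so P = V²/R is the one-step route.
P = (1.89 V)² / 77.2 Ω = 0.04627 W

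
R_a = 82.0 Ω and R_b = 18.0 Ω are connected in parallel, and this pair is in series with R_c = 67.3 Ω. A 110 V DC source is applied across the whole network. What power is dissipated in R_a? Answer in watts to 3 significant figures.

4.77 W

Collapse the R_a‖R_b pair into one equivalent R_p; then R_p and R_c form a series string.
R_p = (82.0×18.0)/(82.0+18.0) = 14.76 Ω
R_total = R_p + 67.3 = 14.76 + 67.3 = 82.06 Ω
I = V / R_total = 110 / 82.06 = 1.340 A
Voltage across the parallel pair: V_p = I × R_p = 1.340 × 14.76 = 19.79 V
R_a has V_p across it, so P = V_p²/R_a.
P_R_a = (19.79)² / 82.0 = 4.774 W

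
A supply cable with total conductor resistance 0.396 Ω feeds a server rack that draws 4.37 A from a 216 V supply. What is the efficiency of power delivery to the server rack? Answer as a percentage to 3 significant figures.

The supply cable carries the full 4.37 A.
P_line = I² R_line = (4.370)² × 0.396 = 7.562 W
P_source = V I = 216 × 4.370 = 943.9 W; P_load = 936.4 W
η = P_load / P_source = 936.4 / 943.9 = 0.9920

99.2 %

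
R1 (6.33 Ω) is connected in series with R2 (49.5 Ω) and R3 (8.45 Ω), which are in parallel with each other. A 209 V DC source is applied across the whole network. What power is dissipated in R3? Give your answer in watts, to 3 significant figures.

Replace R2 and R3 with their parallel equivalent so the circuit becomes R1 in series with R_p.
R_p = (49.5×8.45)/(49.5+8.45) = 7.218 Ω
R_total = 6.33 + 7.218 = 13.55 Ω
I = V / R_total = 209 / 13.55 = 15.43 A
Voltage across the parallel pair: V_p = I × R_p = 15.43 × 7.218 = 111.3 V
With V_p across R3, its power is V_p²/R3.
P_R3 = (111.3)² / 8.45 = 1467 W

1470 W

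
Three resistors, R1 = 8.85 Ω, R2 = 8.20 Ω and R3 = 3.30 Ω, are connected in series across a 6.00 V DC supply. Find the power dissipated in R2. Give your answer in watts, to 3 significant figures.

0.713 W

Every series element carries the same I. Get I from the total resistance, then P = I² × R2.
R_total = 8.85 + 8.20 + 3.30 = 20.35 Ω
I = V / R_total = 6.00 / 20.35 = 0.2948 A
P_R2 = I² × R2 = (0.2948)² × 8.20 = 0.7128 W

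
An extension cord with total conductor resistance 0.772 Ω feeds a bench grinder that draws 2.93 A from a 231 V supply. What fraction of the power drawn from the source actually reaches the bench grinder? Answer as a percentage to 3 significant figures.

The extension cord carries the full 2.93 A.
P_line = I² R_line = (2.930)² × 0.772 = 6.628 W
P_source = V I = 231 × 2.930 = 676.8 W; P_load = 670.2 W
η = P_load / P_source = 670.2 / 676.8 = 0.9902

99.0 %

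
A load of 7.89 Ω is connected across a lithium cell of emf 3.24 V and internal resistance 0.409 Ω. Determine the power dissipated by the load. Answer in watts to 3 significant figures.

1.20 W

Load and internal resistance form a series loop — compute the loop current, then the load power via I²R.
I = ε / (r + R) = 3.24 / (0.409 + 7.89) = 0.3904 A
P_load = I² R = (0.3904)² × 7.89 = 1.203 W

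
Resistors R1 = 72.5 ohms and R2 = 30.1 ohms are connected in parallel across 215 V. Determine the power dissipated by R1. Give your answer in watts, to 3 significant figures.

638 W

The supply voltage appears across each parallel branch — just use P = V²/R1.
P_R1 = V² / R1 = (215)² / 72.5 Ω = 637.6 W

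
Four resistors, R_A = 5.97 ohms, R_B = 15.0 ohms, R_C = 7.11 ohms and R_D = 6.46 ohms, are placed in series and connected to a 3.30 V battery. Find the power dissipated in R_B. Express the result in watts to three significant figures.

Since the resistors are in series they all carry the loop current I = V/R_total; the power in any one is I²R.
R_total = 5.97 + 15.0 + 7.11 + 6.46 = 34.54 Ω
I = V / R_total = 3.30 / 34.54 = 0.09554 A
P_R_B = I² × R_B = (0.09554)² × 15.0 = 0.1369 W

0.137 W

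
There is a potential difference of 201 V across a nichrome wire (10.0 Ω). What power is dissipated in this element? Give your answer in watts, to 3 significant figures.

V and R are stated; P = V²/R avoids computing the current.
P = (201 V)² / 10.0 Ω = 4040 W

4040 W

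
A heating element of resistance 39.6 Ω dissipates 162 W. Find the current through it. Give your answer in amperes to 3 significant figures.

Rearranging the power relation for the two known quantities gives I = √(P / R).
I = √(162 / 39.6) = 2.023 A

2.02 A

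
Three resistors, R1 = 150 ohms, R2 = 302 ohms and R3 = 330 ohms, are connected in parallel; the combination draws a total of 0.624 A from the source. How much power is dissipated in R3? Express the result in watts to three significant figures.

The branches share the same voltage, but only the total current is given — find V from the equivalent resistance first.
1/R_eq = 1/150 + 1/302 + 1/330 ⇒ R_eq = 76.87 Ω
V = I_total × R_eq = 0.6240 × 76.87 = 47.97 V
P_R3 = V² / R3 = (47.97)² / 330 = 6.973 W

6.97 W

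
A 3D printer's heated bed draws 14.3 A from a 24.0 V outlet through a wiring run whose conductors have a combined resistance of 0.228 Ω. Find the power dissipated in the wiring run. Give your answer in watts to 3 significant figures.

46.6 W

The wiring run is a series resistance carrying the load current; its dissipation is I²R_line.
The wiring run carries the full 14.3 A.
P_line = I² R_line = (14.30)² × 0.228 = 46.62 W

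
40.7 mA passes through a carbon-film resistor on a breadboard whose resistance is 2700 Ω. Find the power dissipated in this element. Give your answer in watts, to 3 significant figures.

4.47 W

With I and R stated, P = I²R applies in one step.
P = (0.04070 A)² × 2700 Ω = 4.473 W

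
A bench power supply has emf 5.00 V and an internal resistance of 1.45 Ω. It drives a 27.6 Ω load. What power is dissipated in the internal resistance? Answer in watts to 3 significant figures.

Internal loss is I²r, with I set by the total series resistance r+R.
I = ε / (r + R) = 5.00 / (1.45 + 27.6) = 0.1721 A
P_int = I² r = (0.1721)² × 1.45 = 0.04296 W

0.0430 W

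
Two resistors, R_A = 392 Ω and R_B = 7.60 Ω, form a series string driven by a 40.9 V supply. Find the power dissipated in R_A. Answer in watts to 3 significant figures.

4.11 W

The current is common to all series resistors; compute it, then apply P = I²R for the target.
R_total = 392 + 7.60 = 399.6 Ω
I = V / R_total = 40.9 / 399.6 = 0.1024 A
P_R_A = I² × R_A = (0.1024)² × 392 = 4.107 W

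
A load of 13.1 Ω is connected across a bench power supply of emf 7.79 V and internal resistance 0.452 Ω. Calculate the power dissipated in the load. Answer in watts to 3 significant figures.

The internal resistance and the load are in series, so the same I flows through both; get I from ε/(r+R), then I²R for the load.
I = ε / (r + R) = 7.79 / (0.452 + 13.1) = 0.5748 A
P_load = I² R = (0.5748)² × 13.1 = 4.329 W

4.33 W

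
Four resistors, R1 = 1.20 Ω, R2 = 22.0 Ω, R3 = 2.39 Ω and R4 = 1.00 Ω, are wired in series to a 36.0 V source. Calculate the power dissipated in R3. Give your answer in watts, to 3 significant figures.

4.38 W

Since the resistors are in series they all carry the loop current I = V/R_total; the power in any one is I²R.
R_total = 1.20 + 22.0 + 2.39 + 1.00 = 26.59 Ω
I = V / R_total = 36.0 / 26.59 = 1.354 A
P_R3 = I² × R3 = (1.354)² × 2.39 = 4.381 W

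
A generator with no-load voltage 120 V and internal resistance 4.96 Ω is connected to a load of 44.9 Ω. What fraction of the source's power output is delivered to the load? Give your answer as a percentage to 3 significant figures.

90.1 %

The source delivers εI, of which I²R reaches the load and I²r is lost; since I is common, η = R/(R+r).
η = R / (R + r) = 44.9 / (44.9 + 4.96) = 0.9005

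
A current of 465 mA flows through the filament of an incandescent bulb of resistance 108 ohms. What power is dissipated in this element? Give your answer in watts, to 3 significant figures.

23.4 W

The current through and the resistance of the element are both given; use P = I²R.
P = (0.4650 A)² × 108 Ω = 23.35 W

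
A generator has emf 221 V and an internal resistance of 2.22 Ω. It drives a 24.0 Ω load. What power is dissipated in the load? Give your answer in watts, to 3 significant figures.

1710 W

Find the circuit current first, then P = I²R for the load (series elements share I).
I = ε / (r + R) = 221 / (2.22 + 24.0) = 8.429 A
P_load = I² R = (8.429)² × 24.0 = 1705 W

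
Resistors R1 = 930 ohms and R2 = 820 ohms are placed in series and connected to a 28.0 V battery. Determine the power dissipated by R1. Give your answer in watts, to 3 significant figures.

0.238 W

Series elements share the same current, so find I first, then use P = I²R.
R_total = 930 + 820 = 1750 Ω
I = V / R_total = 28.0 / 1750 = 0.01600 A
P_R1 = I² × R1 = (0.01600)² × 930 = 0.2381 W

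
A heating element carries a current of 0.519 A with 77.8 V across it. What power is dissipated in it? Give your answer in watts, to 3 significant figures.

With V and I both given, power follows immediately from P = V I.
P = 77.8 V × 0.5190 A = 40.38 W

40.4 W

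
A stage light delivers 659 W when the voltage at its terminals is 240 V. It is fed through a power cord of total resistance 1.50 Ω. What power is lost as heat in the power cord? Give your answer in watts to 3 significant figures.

11.3 W

The power cord and load are in series, so the same current flows in both; the loss is I²R_line.
I = P / V = 659 / 240 = 2.746 A through the power cord.
P_line = I² R_line = (2.746)² × 1.50 = 11.31 W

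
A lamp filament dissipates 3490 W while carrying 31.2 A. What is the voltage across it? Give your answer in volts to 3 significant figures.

112 V

Inverting the appropriate power form: V = P / I.
V = 3490 / 31.20 = 111.9 V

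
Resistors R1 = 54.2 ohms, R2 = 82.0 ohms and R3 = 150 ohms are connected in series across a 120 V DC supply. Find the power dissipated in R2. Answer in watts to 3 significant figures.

14.4 W

Since the resistors are in series they all carry the loop current I = V/R_total; the power in any one is I²R.
R_total = 54.2 + 82.0 + 150 = 286.2 Ω
I = V / R_total = 120 / 286.2 = 0.4193 A
P_R2 = I² × R2 = (0.4193)² × 82.0 = 14.42 W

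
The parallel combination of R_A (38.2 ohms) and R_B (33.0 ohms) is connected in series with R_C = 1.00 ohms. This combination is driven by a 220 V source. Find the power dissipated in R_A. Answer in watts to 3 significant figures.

1140 W

First find R_p for the parallel pair, then treat R_p + R_C as a series loop.
R_p = (38.2×33.0)/(38.2+33.0) = 17.71 Ω
R_total = R_p + 1.00 = 17.71 + 1.00 = 18.71 Ω
I = V / R_total = 220 / 18.71 = 11.76 A
Voltage across the parallel pair: V_p = I × R_p = 11.76 × 17.71 = 208.2 V
R_A sits across V_p; its power is V_p²/R.
P_R_A = (208.2)² / 38.2 = 1135 W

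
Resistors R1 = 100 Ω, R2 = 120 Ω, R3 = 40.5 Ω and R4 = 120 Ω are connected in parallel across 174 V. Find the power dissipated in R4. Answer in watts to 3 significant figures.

252 W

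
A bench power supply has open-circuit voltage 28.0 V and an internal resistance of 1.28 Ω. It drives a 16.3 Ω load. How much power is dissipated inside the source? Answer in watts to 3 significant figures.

The internal resistance carries the same current as the load; P_int = I²r.
I = ε / (r + R) = 28.0 / (1.28 + 16.3) = 1.593 A
P_int = I² r = (1.593)² × 1.28 = 3.247 W

3.25 W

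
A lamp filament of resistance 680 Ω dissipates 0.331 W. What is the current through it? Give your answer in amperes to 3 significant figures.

0.0221 A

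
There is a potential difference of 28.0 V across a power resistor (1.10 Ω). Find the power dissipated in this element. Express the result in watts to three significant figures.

713 W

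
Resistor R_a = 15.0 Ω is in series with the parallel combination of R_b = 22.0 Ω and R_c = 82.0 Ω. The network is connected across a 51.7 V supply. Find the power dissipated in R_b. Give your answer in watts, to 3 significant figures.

34.9 W

Replace R_b and R_c with their parallel equivalent so the circuit becomes R_a in series with R_p.
R_p = (22.0×82.0)/(22.0+82.0) = 17.35 Ω
R_total = 15.0 + 17.35 = 32.35 Ω
I = V / R_total = 51.7 / 32.35 = 1.598 A
Voltage across the parallel pair: V_p = I × R_p = 1.598 × 17.35 = 27.72 V
With V_p across R_b, its power is V_p²/R_b.
P_R_b = (27.72)² / 22.0 = 34.94 W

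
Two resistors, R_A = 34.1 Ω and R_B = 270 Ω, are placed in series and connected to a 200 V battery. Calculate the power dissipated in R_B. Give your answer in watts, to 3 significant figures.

Since the resistors are in series they all carry the loop current I = V/R_total; the power in any one is I²R.
R_total = 34.1 + 270 = 304.1 Ω
I = V / R_total = 200 / 304.1 = 0.6577 A
P_R_B = I² × R_B = (0.6577)² × 270 = 116.8 W

117 W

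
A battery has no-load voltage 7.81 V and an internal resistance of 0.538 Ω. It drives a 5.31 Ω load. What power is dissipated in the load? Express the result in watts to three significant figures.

The internal resistance and the load are in series, so the same I flows through both; get I from ε/(r+R), then I²R for the load.
I = ε / (r + R) = 7.81 / (0.538 + 5.31) = 1.335 A
P_load = I² R = (1.335)² × 5.31 = 9.471 W

9.47 W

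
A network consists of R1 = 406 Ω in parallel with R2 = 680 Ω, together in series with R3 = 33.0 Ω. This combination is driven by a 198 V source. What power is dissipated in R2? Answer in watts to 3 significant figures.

Collapse the R1‖R2 pair into one equivalent R_p; then R_p and R3 form a series string.
R_p = (406×680)/(406+680) = 254.2 Ω
R_total = R_p + 33.0 = 254.2 + 33.0 = 287.2 Ω
I = V / R_total = 198 / 287.2 = 0.6894 A
Voltage across the parallel pair: V_p = I × R_p = 0.6894 × 254.2 = 175.3 V
R2 sits across V_p; its power is V_p²/R.
P_R2 = (175.3)² / 680 = 45.17 W

45.2 W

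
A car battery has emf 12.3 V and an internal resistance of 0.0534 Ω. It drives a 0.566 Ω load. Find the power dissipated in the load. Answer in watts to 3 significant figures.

Load and internal resistance form a series loop — compute the loop current, then the load power via I²R.
I = ε / (r + R) = 12.3 / (0.0534 + 0.566) = 19.86 A
P_load = I² R = (19.86)² × 0.566 = 223.2 W

223 W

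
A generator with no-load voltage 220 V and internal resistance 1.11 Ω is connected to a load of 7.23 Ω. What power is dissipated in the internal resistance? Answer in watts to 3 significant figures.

r is in series with the load, so it carries the full circuit current — the loss in it is I²r.
I = ε / (r + R) = 220 / (1.11 + 7.23) = 26.38 A
P_int = I² r = (26.38)² × 1.11 = 772.4 W

772 W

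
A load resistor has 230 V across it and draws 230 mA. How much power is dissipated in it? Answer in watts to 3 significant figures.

52.9 W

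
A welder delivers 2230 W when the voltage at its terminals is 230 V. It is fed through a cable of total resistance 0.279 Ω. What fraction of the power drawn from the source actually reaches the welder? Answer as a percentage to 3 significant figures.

I = P / V = 2230 / 230 = 9.696 A through the cable.
P_line = I² R_line = (9.696)² × 0.279 = 26.23 W
P_source = P_load + P_line = 2230 + 26.23 = 2256 W
η = P_load / P_source = 2230 / 2256 = 0.9884

98.8 %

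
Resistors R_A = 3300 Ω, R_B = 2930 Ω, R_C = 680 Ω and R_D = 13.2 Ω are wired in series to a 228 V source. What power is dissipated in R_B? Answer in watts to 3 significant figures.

Every series element carries the same I. Get I from the total resistance, then P = I² × R_B.
R_total = 3300 + 2930 + 680 + 13.2 = 6923 Ω
I = V / R_total = 228 / 6923 = 0.03293 A
P_R_B = I² × R_B = (0.03293)² × 2930 = 3.178 W

3.18 W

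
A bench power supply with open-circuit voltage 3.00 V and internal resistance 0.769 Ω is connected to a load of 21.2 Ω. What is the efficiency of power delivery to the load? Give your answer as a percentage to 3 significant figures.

96.5 %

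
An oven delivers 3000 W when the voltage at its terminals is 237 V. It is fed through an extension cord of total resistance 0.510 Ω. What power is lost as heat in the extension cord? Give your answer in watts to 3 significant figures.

The extension cord is a series resistance carrying the load current; its dissipation is I²R_line.
I = P / V = 3000 / 237 = 12.66 A through the extension cord.
P_line = I² R_line = (12.66)² × 0.510 = 81.72 W

81.7 W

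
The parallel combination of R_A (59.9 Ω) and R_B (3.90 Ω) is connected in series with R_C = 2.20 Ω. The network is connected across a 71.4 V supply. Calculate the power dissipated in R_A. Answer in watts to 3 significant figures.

33.2 W

Collapse the R_A‖R_B pair into one equivalent R_p; then R_p and R_C form a series string.
R_p = (59.9×3.90)/(59.9+3.90) = 3.662 Ω
R_total = R_p + 2.20 = 3.662 + 2.20 = 5.862 Ω
I = V / R_total = 71.4 / 5.862 = 12.18 A
Voltage across the parallel pair: V_p = I × R_p = 12.18 × 3.662 = 44.60 V
R_A sits across V_p; its power is V_p²/R.
P_R_A = (44.60)² / 59.9 = 33.21 W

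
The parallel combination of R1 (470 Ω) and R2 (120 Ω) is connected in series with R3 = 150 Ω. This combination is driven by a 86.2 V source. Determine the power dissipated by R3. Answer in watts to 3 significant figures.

18.5 W

Reduce the parallel combination to a single R_p; the circuit then becomes R_p in series with the remaining resistor.
R_p = (470×120)/(470+120) = 95.59 Ω
R_total = R_p + 150 = 95.59 + 150 = 245.6 Ω
I = V / R_total = 86.2 / 245.6 = 0.3510 A
All the supply current flows through R3; use P = I²R3.
P_R3 = (0.3510)² × 150 = 18.48 W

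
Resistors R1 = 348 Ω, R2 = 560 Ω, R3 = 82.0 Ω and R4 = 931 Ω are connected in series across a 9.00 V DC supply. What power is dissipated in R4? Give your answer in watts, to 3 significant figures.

In a series string the same current flows through every resistor — find that current, then P = I²R for the one we want.
R_total = 348 + 560 + 82.0 + 931 = 1921 Ω
I = V / R_total = 9.00 / 1921 = 0.004685 A
P_R4 = I² × R4 = (0.004685)² × 931 = 0.02044 W

0.0204 W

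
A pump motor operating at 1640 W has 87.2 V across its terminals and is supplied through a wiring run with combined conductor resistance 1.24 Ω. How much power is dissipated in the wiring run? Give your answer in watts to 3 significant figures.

439 W

The wiring run and load are in series, so the same current flows in both; the loss is I²R_line.
I = P / V = 1640 / 87.2 = 18.81 A through the wiring run.
P_line = I² R_line = (18.81)² × 1.24 = 438.6 W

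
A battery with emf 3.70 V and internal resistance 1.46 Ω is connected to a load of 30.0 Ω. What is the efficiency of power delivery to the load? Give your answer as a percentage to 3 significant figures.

95.4 %

Efficiency is P_load / P_total. With a series r and R sharing the same I, P = I²R for each, so η = R/(R+r).
η = R / (R + r) = 30.0 / (30.0 + 1.46) = 0.9536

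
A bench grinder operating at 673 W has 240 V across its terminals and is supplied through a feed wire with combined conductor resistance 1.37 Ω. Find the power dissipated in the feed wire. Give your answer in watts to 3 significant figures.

The feed wire and load are in series, so the same current flows in both; the loss is I²R_line.
I = P / V = 673 / 240 = 2.804 A through the feed wire.
P_line = I² R_line = (2.804)² × 1.37 = 10.77 W

10.8 W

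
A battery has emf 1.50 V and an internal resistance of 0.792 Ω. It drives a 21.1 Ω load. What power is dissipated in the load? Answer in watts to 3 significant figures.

0.0991 W

With r and R in series, I = ε/(r+R); the load dissipates I²R.
I = ε / (r + R) = 1.50 / (0.792 + 21.1) = 0.06852 A
P_load = I² R = (0.06852)² × 21.1 = 0.09906 W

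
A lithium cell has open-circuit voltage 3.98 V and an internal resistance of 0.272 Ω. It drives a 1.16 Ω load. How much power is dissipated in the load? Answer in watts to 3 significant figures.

Find the circuit current first, then P = I²R for the load (series elements share I).
I = ε / (r + R) = 3.98 / (0.272 + 1.16) = 2.779 A
P_load = I² R = (2.779)² × 1.16 = 8.961 W

8.96 W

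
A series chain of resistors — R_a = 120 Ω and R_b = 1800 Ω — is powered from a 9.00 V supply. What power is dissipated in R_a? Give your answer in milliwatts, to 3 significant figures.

Every series element carries the same I. Get I from the total resistance, then P = I² × R_a.
R_total = 120 + 1800 = 1920 Ω
I = V / R_total = 9.00 / 1920 = 0.004687 A
P_R_a = I² × R_a = (0.004687)² × 120 = 0.002637 W

2.64 mW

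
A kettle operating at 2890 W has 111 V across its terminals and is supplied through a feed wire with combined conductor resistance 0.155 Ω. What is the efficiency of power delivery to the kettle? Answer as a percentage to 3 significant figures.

I = P / V = 2890 / 111 = 26.04 A through the feed wire.
P_line = I² R_line = (26.04)² × 0.155 = 105.1 W
P_source = P_load + P_line = 2890 + 105.1 = 2995 W
η = P_load / P_source = 2890 / 2995 = 0.9649

96.5 %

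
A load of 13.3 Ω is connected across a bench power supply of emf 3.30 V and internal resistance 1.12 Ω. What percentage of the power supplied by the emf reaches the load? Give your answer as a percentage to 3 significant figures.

92.2 %

Both r and R carry the same current, so the power split is just the resistance split: η = R/(R+r).
η = R / (R + r) = 13.3 / (13.3 + 1.12) = 0.9223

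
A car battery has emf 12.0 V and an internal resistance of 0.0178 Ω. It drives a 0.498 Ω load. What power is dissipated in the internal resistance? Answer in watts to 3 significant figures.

9.63 W

r is in series with the load, so it carries the full circuit current — the loss in it is I²r.
I = ε / (r + R) = 12.0 / (0.0178 + 0.498) = 23.26 A
P_int = I² r = (23.26)² × 0.0178 = 9.634 W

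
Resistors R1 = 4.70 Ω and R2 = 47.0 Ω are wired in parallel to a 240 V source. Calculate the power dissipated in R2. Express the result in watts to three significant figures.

Each parallel branch sees the full supply voltage, so P = V²/R applies directly to the target branch.
P_R2 = V² / R2 = (240)² / 47.0 Ω = 1226 W

1230 W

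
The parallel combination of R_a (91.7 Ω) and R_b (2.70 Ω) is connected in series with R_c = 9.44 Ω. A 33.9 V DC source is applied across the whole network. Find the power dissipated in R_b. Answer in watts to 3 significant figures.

Reduce the parallel combination to a single R_p; the circuit then becomes R_p in series with the remaining resistor.
R_p = (91.7×2.70)/(91.7+2.70) = 2.623 Ω
R_total = R_p + 9.44 = 2.623 + 9.44 = 12.06 Ω
I = V / R_total = 33.9 / 12.06 = 2.810 A
Voltage across the parallel pair: V_p = I × R_p = 2.810 × 2.623 = 7.371 V
R_b sits across V_p; its power is V_p²/R.
P_R_b = (7.371)² / 2.70 = 20.12 W

20.1 W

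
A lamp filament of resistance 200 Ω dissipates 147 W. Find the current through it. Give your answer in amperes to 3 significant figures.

0.857 A

Inverting the appropriate power form: I = √(P / R).
I = √(147 / 200) = 0.8573 A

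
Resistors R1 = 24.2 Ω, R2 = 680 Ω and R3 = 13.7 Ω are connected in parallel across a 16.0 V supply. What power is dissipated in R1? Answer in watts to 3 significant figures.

Every branch has 16.0 V across it, so for R1 the power is simply V²/R.
P_R1 = V² / R1 = (16.0)² / 24.2 Ω = 10.58 W

10.6 W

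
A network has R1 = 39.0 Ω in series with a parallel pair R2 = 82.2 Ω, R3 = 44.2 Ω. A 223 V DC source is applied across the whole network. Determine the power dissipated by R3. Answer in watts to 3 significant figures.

203 W

Collapse R2‖R3 to a single equivalent, reducing the network to two series elements.
R_p = (82.2×44.2)/(82.2+44.2) = 28.74 Ω
R_total = 39.0 + 28.74 = 67.74 Ω
I = V / R_total = 223 / 67.74 = 3.292 A
Voltage across the parallel pair: V_p = I × R_p = 3.292 × 28.74 = 94.62 V
With V_p across R3, its power is V_p²/R3.
P_R3 = (94.62)² / 44.2 = 202.6 W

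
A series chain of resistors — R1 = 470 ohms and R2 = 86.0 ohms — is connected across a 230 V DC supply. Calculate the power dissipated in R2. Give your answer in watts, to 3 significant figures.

14.7 W

Every series element carries the same I. Get I from the total resistance, then P = I² × R2.
R_total = 470 + 86.0 = 556.0 Ω
I = V / R_total = 230 / 556.0 = 0.4137 A
P_R2 = I² × R2 = (0.4137)² × 86.0 = 14.72 W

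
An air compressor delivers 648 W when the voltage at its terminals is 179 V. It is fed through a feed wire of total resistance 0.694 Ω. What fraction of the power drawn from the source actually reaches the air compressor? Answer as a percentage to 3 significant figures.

98.6 %

I = P / V = 648 / 179 = 3.620 A through the feed wire.
P_line = I² R_line = (3.620)² × 0.694 = 9.095 W
P_source = P_load + P_line = 648.0 + 9.095 = 657.1 W
η = P_load / P_source = 648.0 / 657.1 = 0.9862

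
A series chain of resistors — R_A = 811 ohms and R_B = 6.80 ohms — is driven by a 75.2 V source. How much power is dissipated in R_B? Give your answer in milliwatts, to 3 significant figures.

57.5 mW

Since the resistors are in series they all carry the loop current I = V/R_total; the power in any one is I²R.
R_total = 811 + 6.80 = 817.8 Ω
I = V / R_total = 75.2 / 817.8 = 0.09195 A
P_R_B = I² × R_B = (0.09195)² × 6.80 = 0.05750 W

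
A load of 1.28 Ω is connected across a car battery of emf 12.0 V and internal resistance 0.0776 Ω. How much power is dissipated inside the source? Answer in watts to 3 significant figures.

6.06 W

The source's internal resistance is just another series element carrying I; its dissipation is I²r.
I = ε / (r + R) = 12.0 / (0.0776 + 1.28) = 8.839 A
P_int = I² r = (8.839)² × 0.0776 = 6.063 W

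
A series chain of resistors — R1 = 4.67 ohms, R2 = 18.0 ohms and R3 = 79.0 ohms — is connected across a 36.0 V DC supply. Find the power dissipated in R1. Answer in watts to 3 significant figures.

Since the resistors are in series they all carry the loop current I = V/R_total; the power in any one is I²R.
R_total = 4.67 + 18.0 + 79.0 = 101.7 Ω
I = V / R_total = 36.0 / 101.7 = 0.3541 A
P_R1 = I² × R1 = (0.3541)² × 4.67 = 0.5855 W

0.586 W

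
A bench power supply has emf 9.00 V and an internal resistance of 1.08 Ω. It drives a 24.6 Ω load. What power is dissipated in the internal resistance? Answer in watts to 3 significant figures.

0.133 W

The source's internal resistance is just another series element carrying I; its dissipation is I²r.
I = ε / (r + R) = 9.00 / (1.08 + 24.6) = 0.3505 A
P_int = I² r = (0.3505)² × 1.08 = 0.1327 W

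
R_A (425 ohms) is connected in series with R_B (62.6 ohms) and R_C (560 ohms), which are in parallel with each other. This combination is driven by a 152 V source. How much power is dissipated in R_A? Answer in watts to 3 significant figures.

42.4 W

Collapse R_B‖R_C to a single equivalent, reducing the network to two series elements.
R_p = (62.6×560)/(62.6+560) = 56.31 Ω
R_total = 425 + 56.31 = 481.3 Ω
I = V / R_total = 152 / 481.3 = 0.3158 A
All the current flows through R_A; use P = I²R.
P_R_A = (0.3158)² × 425 = 42.39 W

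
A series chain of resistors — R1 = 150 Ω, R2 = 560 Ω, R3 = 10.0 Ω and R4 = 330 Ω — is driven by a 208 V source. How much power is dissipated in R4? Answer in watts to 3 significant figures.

12.9 W

Every series element carries the same I. Get I from the total resistance, then P = I² × R4.
R_total = 150 + 560 + 10.0 + 330 = 1050 Ω
I = V / R_total = 208 / 1050 = 0.1981 A
P_R4 = I² × R4 = (0.1981)² × 330 = 12.95 W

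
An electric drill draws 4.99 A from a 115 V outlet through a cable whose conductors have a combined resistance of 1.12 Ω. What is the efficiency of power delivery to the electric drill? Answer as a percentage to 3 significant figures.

The cable carries the full 4.99 A.
P_line = I² R_line = (4.990)² × 1.12 = 27.89 W
P_source = V I = 115 × 4.990 = 573.9 W; P_load = 546.0 W
η = P_load / P_source = 546.0 / 573.9 = 0.9514

95.1 %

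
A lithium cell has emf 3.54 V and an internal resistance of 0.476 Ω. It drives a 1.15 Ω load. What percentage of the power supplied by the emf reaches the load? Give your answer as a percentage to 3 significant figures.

Both r and R carry the same current, so the power split is just the resistance split: η = R/(R+r).
η = R / (R + r) = 1.15 / (1.15 + 0.476) = 0.7073

70.7 %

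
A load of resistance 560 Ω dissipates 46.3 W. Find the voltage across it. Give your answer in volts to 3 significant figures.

Rearranging the power relation for the two known quantities gives V = √(P R).
V = √(46.3 × 560) = 161.0 V

161 V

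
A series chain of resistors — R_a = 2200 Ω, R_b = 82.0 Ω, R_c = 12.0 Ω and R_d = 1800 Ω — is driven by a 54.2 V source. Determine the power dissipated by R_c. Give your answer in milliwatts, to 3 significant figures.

Every series element carries the same I. Get I from the total resistance, then P = I² × R_c.
R_total = 2200 + 82.0 + 12.0 + 1800 = 4094 Ω
I = V / R_total = 54.2 / 4094 = 0.01324 A
P_R_c = I² × R_c = (0.01324)² × 12.0 = 0.002103 W

2.10 mW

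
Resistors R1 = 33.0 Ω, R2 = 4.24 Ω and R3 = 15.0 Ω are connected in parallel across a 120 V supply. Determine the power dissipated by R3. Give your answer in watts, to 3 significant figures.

The supply voltage appears across each parallel branch — just use P = V²/R3.
P_R3 = V² / R3 = (120)² / 15.0 Ω = 960.0 W

960 W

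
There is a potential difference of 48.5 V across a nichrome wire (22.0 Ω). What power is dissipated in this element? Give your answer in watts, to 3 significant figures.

107 W

Voltage and resistance are given, so P = V²/R is the one-step route.
P = (48.5 V)² / 22.0 Ω = 106.9 W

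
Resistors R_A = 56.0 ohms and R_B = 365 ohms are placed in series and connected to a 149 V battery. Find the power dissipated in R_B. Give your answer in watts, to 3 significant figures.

45.7 W

In a series string the same current flows through every resistor — find that current, then P = I²R for the one we want.
R_total = 56.0 + 365 = 421.0 Ω
I = V / R_total = 149 / 421.0 = 0.3539 A
P_R_B = I² × R_B = (0.3539)² × 365 = 45.72 W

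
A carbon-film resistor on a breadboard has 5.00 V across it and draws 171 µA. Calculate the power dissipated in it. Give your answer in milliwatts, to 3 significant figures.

0.855 mW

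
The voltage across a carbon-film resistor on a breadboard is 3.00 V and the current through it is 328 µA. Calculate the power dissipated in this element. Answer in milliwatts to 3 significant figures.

Both the voltage across and the current through the element are known, so P = V I applies directly.
P = 3.00 V × 0.0003280 A = 0.0009840 W

0.984 mW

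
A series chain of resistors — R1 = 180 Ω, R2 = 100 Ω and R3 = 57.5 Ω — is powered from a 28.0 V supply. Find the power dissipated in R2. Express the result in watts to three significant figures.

Since the resistors are in series they all carry the loop current I = V/R_total; the power in any one is I²R.
R_total = 180 + 100 + 57.5 = 337.5 Ω
I = V / R_total = 28.0 / 337.5 = 0.08296 A
P_R2 = I² × R2 = (0.08296)² × 100 = 0.6883 W

0.688 W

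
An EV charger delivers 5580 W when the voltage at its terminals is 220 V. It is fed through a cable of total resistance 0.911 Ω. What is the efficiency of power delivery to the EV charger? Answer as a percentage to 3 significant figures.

I = P / V = 5580 / 220 = 25.36 A through the cable.
P_line = I² R_line = (25.36)² × 0.911 = 586.1 W
P_source = P_load + P_line = 5580 + 586.1 = 6166 W
η = P_load / P_source = 5580 / 6166 = 0.9050

90.5 %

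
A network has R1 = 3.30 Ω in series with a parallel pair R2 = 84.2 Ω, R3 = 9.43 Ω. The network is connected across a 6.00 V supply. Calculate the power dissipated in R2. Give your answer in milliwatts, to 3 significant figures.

Replace R2 and R3 with their parallel equivalent so the circuit becomes R1 in series with R_p.
R_p = (84.2×9.43)/(84.2+9.43) = 8.480 Ω
R_total = 3.30 + 8.480 = 11.78 Ω
I = V / R_total = 6.00 / 11.78 = 0.5093 A
Voltage across the parallel pair: V_p = I × R_p = 0.5093 × 8.480 = 4.319 V
With V_p across R2, its power is V_p²/R2.
P_R2 = (4.319)² / 84.2 = 0.2216 W

222 mW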